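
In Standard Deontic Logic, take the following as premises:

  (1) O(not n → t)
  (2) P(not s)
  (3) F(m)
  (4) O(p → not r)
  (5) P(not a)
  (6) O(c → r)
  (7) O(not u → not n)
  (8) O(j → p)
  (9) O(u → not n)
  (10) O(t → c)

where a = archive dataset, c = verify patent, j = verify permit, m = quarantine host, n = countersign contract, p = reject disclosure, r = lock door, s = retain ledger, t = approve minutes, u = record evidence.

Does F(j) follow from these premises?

Yes

Premises 9 and 7 cover both cases: O(u → not n) and O(not u → not n). Since u ∨ not u is a tautology, O(not n) follows.
Premise 1 is O(not n → t); since O(not n), deontic closure gives O(t).
From O(t) and premise 10, O(t → c), we obtain O(c).
From O(c) and premise 6, O(c → r), we obtain O(r).
Premise 4 is O(p → not r); contrapositively O(r → not p). Since O(r) holds, K gives O(not p).
The contrapositive of premise 8 (O(j → p)) is O(not p → not j), and O(not p) is already established, so O(not j).
Premises 2, 3, 5 do not contribute to this derivation.
So O(not j) holds, i.e. F(j). The claim follows.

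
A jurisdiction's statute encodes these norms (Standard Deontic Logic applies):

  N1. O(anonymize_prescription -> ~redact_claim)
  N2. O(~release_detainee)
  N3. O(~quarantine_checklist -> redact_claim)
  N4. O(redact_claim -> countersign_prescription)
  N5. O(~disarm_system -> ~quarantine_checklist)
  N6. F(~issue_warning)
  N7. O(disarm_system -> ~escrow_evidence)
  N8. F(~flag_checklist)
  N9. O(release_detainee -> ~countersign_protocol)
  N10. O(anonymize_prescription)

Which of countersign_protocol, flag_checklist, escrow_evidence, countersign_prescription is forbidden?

From premise 10 we have O(anonymize_prescription).
Premise 1 is O(anonymize_prescription -> ~redact_claim); since O(anonymize_prescription), deontic closure gives O(~redact_claim).
The contrapositive of premise 3 (O(~quarantine_checklist -> redact_claim)) is O(~redact_claim -> quarantine_checklist), and O(~redact_claim) is already established, so O(quarantine_checklist).
The contrapositive of premise 5 (O(~disarm_system -> ~quarantine_checklist)) is O(quarantine_checklist -> disarm_system), and O(quarantine_checklist) is already established, so O(disarm_system).
Applying K to premise 7 (O(disarm_system -> ~escrow_evidence)) and O(disarm_system) yields O(~escrow_evidence).
So O(~escrow_evidence) holds, i.e. escrow_evidence is forbidden. None of the other listed options is forbidden under the premises.

escrow_evidence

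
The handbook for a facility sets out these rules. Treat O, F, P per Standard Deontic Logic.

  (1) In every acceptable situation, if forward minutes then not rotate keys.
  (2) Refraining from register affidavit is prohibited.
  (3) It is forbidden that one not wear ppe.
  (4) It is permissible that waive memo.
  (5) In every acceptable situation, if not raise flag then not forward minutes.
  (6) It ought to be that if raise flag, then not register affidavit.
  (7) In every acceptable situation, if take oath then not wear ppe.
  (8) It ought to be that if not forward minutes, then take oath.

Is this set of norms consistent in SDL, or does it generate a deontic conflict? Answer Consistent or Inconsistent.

F(¬register_affidavit) at premise 2 means O(register_affidavit).
Premise 6, O(raise_flag → ¬register_affidavit), contraposes to O(register_affidavit → ¬raise_flag); with O(register_affidavit) we get O(¬raise_flag).
Applying K to premise 5 (O(¬raise_flag → ¬forward_minutes)) and O(¬raise_flag) yields O(¬forward_minutes).
Premise 8 is O(¬forward_minutes → take_oath); since O(¬forward_minutes), deontic closure gives O(take_oath).
Applying K to premise 7 (O(take_oath → ¬wear_ppe)) and O(take_oath) yields O(¬wear_ppe).
Yet premise 3 is F(¬wear_ppe), i.e. O(wear_ppe).
We now have both O(¬wear_ppe) and O(wear_ppe) — wear_ppe is simultaneously obligatory and forbidden, violating the D-axiom.

Inconsistent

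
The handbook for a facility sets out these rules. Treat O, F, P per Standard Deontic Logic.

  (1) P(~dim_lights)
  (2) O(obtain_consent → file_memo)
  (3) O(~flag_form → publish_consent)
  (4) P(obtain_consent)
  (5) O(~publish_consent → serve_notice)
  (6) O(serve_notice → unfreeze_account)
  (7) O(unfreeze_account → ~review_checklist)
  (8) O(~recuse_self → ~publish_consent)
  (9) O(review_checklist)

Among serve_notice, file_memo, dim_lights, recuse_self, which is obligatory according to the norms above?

recuse_self

Premise 9 states O(review_checklist) outright.
The contrapositive of premise 7 (O(unfreeze_account → ~review_checklist)) is O(review_checklist → ~unfreeze_account), and O(review_checklist) is already established, so O(~unfreeze_account).
Premise 6, O(serve_notice → unfreeze_account), contraposes to O(~unfreeze_account → ~serve_notice); with O(~unfreeze_account) we get O(~serve_notice).
Premise 5, O(~publish_consent → serve_notice), contraposes to O(~serve_notice → publish_consent); with O(~serve_notice) we get O(publish_consent).
The contrapositive of premise 8 (O(~recuse_self → ~publish_consent)) is O(publish_consent → recuse_self), and O(publish_consent) is already established, so O(recuse_self).
So O(recuse_self) holds — recuse_self is obligatory. None of the other listed options is made obligatory by any chain of premises.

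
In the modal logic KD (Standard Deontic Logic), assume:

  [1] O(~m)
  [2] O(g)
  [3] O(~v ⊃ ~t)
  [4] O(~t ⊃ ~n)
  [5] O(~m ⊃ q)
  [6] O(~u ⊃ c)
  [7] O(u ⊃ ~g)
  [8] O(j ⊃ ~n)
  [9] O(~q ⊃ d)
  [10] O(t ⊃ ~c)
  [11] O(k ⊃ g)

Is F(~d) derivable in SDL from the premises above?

No

Premise 9 is O(~q ⊃ d), but O(~q) is not derivable from the premises, so it does not yield O(d).
No other premise forces O(d). An ideal world satisfying every premise can still have ~d true, so F(~d) is not derivable.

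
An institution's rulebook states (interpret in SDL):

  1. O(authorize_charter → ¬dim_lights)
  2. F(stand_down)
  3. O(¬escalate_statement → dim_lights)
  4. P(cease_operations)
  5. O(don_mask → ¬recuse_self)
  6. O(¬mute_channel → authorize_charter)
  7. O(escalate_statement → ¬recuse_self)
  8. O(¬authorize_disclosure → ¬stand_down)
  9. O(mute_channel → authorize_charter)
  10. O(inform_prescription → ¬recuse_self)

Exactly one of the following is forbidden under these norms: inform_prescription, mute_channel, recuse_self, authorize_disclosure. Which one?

recuse_self

Premises 6 and 9 are O(¬mute_channel → authorize_charter) and O(mute_channel → authorize_charter); every ideal world satisfies ¬mute_channel or mute_channel, so in either case authorize_charter holds — hence O(authorize_charter).
Applying K to premise 1 (O(authorize_charter → ¬dim_lights)) and O(authorize_charter) yields O(¬dim_lights).
Premise 3 is O(¬escalate_statement → dim_lights); contrapositively O(¬dim_lights → escalate_statement). Since O(¬dim_lights) holds, K gives O(escalate_statement).
Premise 7 is O(escalate_statement → ¬recuse_self); since O(escalate_statement), deontic closure gives O(¬recuse_self).
So O(¬recuse_self) holds, i.e. recuse_self is forbidden. None of the other listed options is forbidden under the premises.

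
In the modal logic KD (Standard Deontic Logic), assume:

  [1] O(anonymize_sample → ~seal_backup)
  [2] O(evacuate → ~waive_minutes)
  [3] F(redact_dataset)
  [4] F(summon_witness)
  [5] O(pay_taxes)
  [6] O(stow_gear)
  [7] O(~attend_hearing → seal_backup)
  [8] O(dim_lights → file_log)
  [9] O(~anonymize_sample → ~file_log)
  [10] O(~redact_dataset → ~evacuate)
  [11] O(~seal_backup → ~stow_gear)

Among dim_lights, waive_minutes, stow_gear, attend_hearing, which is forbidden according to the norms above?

dim_lights

Premise 6 gives O(stow_gear).
The contrapositive of premise 11 (O(~seal_backup → ~stow_gear)) is O(stow_gear → seal_backup), and O(stow_gear) is already established, so O(seal_backup).
Premise 1, O(anonymize_sample → ~seal_backup), contraposes to O(seal_backup → ~anonymize_sample); with O(seal_backup) we get O(~anonymize_sample).
From O(~anonymize_sample) and premise 9, O(~anonymize_sample → ~file_log), we obtain O(~file_log).
The contrapositive of premise 8 (O(dim_lights → file_log)) is O(~file_log → ~dim_lights), and O(~file_log) is already established, so O(~dim_lights).
So O(~dim_lights) holds, i.e. dim_lights is forbidden. None of the other listed options is forbidden under the premises.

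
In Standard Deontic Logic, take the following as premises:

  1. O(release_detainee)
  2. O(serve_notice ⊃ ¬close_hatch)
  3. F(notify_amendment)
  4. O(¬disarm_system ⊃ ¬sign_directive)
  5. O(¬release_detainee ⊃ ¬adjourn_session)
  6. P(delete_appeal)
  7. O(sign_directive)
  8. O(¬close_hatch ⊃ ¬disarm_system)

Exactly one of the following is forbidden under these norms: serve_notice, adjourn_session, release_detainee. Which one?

Premise 7 gives O(sign_directive).
Premise 4, O(¬disarm_system ⊃ ¬sign_directive), contraposes to O(sign_directive ⊃ disarm_system); with O(sign_directive) we get O(disarm_system).
Premise 8 is O(¬close_hatch ⊃ ¬disarm_system); contrapositively O(disarm_system ⊃ close_hatch). Since O(disarm_system) holds, K gives O(close_hatch).
Premise 2 is O(serve_notice ⊃ ¬close_hatch); contrapositively O(close_hatch ⊃ ¬serve_notice). Since O(close_hatch) holds, K gives O(¬serve_notice).
So O(¬serve_notice) holds, i.e. serve_notice is forbidden. None of the other listed options is forbidden under the premises.

serve_notice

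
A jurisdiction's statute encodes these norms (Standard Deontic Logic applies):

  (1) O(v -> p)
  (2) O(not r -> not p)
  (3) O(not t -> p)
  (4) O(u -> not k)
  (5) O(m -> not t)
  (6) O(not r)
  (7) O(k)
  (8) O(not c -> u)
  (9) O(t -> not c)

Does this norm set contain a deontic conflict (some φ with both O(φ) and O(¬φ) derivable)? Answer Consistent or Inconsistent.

Inconsistent

From premise 7 we have O(k).
Premise 4 is O(u -> not k); contrapositively O(k -> not u). Since O(k) holds, K gives O(not u).
Premise 8, O(not c -> u), contraposes to O(not u -> c); with O(not u) we get O(c).
Premise 9 is O(t -> not c); contrapositively O(c -> not t). Since O(c) holds, K gives O(not t).
With premise 3, O(not t -> p), the K-axiom yields O(p).
Premise 2, O(not r -> not p), contraposes to O(p -> r); with O(p) we get O(r).
Yet premise 6 states O(not r).
We now have both O(r) and O(not r) — r is simultaneously obligatory and forbidden, violating the D-axiom.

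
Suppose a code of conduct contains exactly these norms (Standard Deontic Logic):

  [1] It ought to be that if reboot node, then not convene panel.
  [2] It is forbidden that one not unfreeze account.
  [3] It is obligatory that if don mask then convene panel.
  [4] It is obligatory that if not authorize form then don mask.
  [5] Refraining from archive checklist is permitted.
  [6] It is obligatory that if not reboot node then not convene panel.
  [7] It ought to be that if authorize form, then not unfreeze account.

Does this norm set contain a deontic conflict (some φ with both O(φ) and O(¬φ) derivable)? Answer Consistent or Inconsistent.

Premises 1 and 6 are O(reboot_node → ¬convene_panel) and O(¬reboot_node → ¬convene_panel); every ideal world satisfies reboot_node or ¬reboot_node, so in either case ¬convene_panel holds — hence O(¬convene_panel).
Premise 3, O(don_mask → convene_panel), contraposes to O(¬convene_panel → ¬don_mask); with O(¬convene_panel) we get O(¬don_mask).
The contrapositive of premise 4 (O(¬authorize_form → don_mask)) is O(¬don_mask → authorize_form), and O(¬don_mask) is already established, so O(authorize_form).
From O(authorize_form) and premise 7, O(authorize_form → ¬unfreeze_account), we obtain O(¬unfreeze_account).
Yet premise 2 is F(¬unfreeze_account), i.e. O(unfreeze_account).
We now have both O(¬unfreeze_account) and O(unfreeze_account) — unfreeze_account is simultaneously obligatory and forbidden, violating the D-axiom.

Inconsistent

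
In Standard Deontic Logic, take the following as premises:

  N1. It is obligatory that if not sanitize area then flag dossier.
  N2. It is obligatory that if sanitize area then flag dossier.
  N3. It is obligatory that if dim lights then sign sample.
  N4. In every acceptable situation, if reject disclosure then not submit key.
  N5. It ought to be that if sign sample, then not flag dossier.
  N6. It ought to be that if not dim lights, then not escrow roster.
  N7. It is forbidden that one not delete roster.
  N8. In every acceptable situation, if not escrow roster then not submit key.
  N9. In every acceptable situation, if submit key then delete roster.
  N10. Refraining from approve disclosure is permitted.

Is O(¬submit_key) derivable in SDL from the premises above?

Premises 1 and 2 cover both cases: O(¬sanitize_area → flag_dossier) and O(sanitize_area → flag_dossier). Since ¬sanitize_area ∨ sanitize_area is a tautology, O(flag_dossier) follows.
Premise 5 is O(sign_sample → ¬flag_dossier); contrapositively O(flag_dossier → ¬sign_sample). Since O(flag_dossier) holds, K gives O(¬sign_sample).
The contrapositive of premise 3 (O(dim_lights → sign_sample)) is O(¬sign_sample → ¬dim_lights), and O(¬sign_sample) is already established, so O(¬dim_lights).
Premise 6 is O(¬dim_lights → ¬escrow_roster); since O(¬dim_lights), deontic closure gives O(¬escrow_roster).
From O(¬escrow_roster) and premise 8, O(¬escrow_roster → ¬submit_key), we obtain O(¬submit_key).
Premises 4, 7, 9, 10 do not contribute to this derivation.
So O(¬submit_key) follows.

Yes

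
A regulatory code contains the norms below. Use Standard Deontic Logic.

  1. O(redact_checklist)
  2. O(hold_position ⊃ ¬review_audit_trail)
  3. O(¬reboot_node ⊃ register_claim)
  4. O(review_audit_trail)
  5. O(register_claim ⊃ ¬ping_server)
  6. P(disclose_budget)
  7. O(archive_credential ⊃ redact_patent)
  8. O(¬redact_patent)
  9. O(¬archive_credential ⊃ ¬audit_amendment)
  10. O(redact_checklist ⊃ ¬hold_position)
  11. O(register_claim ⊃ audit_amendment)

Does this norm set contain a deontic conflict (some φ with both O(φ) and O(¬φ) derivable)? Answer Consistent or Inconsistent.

Premise 2 is O(hold_position ⊃ ¬review_audit_trail), but O(hold_position) is not derivable from the premises, so it does not yield O(¬review_audit_trail).
So O(¬review_audit_trail) is not derivable, and the apparent clash with O(review_audit_trail) does not arise.
A world satisfying every obligation exists (e.g. archive_credential=false, audit_amendment=false, disclose_budget=false, hold_position=false, ping_server=false, reboot_node=true, redact_checklist=true, redact_patent=false, register_claim=false, review_audit_trail=true); no atom is both obligatory and forbidden, so the set is consistent.

Consistent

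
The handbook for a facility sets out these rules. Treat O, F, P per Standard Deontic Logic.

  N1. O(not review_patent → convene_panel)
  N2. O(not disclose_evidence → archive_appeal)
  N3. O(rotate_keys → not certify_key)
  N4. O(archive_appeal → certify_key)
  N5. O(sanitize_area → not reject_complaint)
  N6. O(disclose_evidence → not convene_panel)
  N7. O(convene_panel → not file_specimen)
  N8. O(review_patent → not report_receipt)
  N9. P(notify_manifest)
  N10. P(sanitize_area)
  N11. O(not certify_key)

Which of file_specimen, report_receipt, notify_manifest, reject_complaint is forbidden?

report_receipt

From premise 11 we have O(not certify_key).
Premise 4 is O(archive_appeal → certify_key); contrapositively O(not certify_key → not archive_appeal). Since O(not certify_key) holds, K gives O(not archive_appeal).
Premise 2, O(not disclose_evidence → archive_appeal), contraposes to O(not archive_appeal → disclose_evidence); with O(not archive_appeal) we get O(disclose_evidence).
Premise 6 is O(disclose_evidence → not convene_panel); since O(disclose_evidence), deontic closure gives O(not convene_panel).
The contrapositive of premise 1 (O(not review_patent → convene_panel)) is O(not convene_panel → review_patent), and O(not convene_panel) is already established, so O(review_patent).
Applying K to premise 8 (O(review_patent → not report_receipt)) and O(review_patent) yields O(not report_receipt).
So O(not report_receipt) holds, i.e. report_receipt is forbidden. None of the other listed options is forbidden under the premises.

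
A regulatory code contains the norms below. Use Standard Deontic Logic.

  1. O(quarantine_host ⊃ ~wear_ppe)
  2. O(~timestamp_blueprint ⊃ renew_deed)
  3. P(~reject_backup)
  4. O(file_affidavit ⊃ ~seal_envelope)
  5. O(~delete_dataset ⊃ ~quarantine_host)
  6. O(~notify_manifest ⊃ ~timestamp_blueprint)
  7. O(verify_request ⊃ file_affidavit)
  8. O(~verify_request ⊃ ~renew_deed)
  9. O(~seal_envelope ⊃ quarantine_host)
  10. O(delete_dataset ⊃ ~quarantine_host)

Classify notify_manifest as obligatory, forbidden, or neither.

Premises 5 and 10 cover both cases: O(~delete_dataset ⊃ ~quarantine_host) and O(delete_dataset ⊃ ~quarantine_host). Since ~delete_dataset ∨ delete_dataset is a tautology, O(~quarantine_host) follows.
The contrapositive of premise 9 (O(~seal_envelope ⊃ quarantine_host)) is O(~quarantine_host ⊃ seal_envelope), and O(~quarantine_host) is already established, so O(seal_envelope).
Premise 4 is O(file_affidavit ⊃ ~seal_envelope); contrapositively O(seal_envelope ⊃ ~file_affidavit). Since O(seal_envelope) holds, K gives O(~file_affidavit).
Premise 7 is O(verify_request ⊃ file_affidavit); contrapositively O(~file_affidavit ⊃ ~verify_request). Since O(~file_affidavit) holds, K gives O(~verify_request).
With premise 8, O(~verify_request ⊃ ~renew_deed), the K-axiom yields O(~renew_deed).
The contrapositive of premise 2 (O(~timestamp_blueprint ⊃ renew_deed)) is O(~renew_deed ⊃ timestamp_blueprint), and O(~renew_deed) is already established, so O(timestamp_blueprint).
The contrapositive of premise 6 (O(~notify_manifest ⊃ ~timestamp_blueprint)) is O(timestamp_blueprint ⊃ notify_manifest), and O(timestamp_blueprint) is already established, so O(notify_manifest).
Premises 1, 3 do not contribute to this derivation.
Hence notify_manifest is obligatory.

Obligatory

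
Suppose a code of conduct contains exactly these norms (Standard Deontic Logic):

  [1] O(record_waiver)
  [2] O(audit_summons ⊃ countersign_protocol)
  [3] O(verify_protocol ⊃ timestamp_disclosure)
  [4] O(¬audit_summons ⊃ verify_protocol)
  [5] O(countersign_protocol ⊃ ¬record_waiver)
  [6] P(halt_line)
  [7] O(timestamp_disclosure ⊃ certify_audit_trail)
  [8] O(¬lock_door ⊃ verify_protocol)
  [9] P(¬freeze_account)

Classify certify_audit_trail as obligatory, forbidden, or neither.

Premise 1 gives O(record_waiver).
Premise 5 is O(countersign_protocol ⊃ ¬record_waiver); contrapositively O(record_waiver ⊃ ¬countersign_protocol). Since O(record_waiver) holds, K gives O(¬countersign_protocol).
Premise 2 is O(audit_summons ⊃ countersign_protocol); contrapositively O(¬countersign_protocol ⊃ ¬audit_summons). Since O(¬countersign_protocol) holds, K gives O(¬audit_summons).
Premise 4 is O(¬audit_summons ⊃ verify_protocol); since O(¬audit_summons), deontic closure gives O(verify_protocol).
Applying K to premise 3 (O(verify_protocol ⊃ timestamp_disclosure)) and O(verify_protocol) yields O(timestamp_disclosure).
With premise 7, O(timestamp_disclosure ⊃ certify_audit_trail), the K-axiom yields O(certify_audit_trail).
Premises 6, 8, 9 do not contribute to this derivation.
Hence certify_audit_trail is obligatory.

Obligatory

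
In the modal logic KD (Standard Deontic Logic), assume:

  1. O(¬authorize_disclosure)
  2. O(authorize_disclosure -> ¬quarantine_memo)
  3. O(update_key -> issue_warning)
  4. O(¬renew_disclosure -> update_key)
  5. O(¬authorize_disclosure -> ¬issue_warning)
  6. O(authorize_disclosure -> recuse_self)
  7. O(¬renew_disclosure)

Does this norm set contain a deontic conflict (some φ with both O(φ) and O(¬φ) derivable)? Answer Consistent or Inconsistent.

Inconsistent

From premise 1 we have O(¬authorize_disclosure).
From O(¬authorize_disclosure) and premise 5, O(¬authorize_disclosure -> ¬issue_warning), we obtain O(¬issue_warning).
The contrapositive of premise 3 (O(update_key -> issue_warning)) is O(¬issue_warning -> ¬update_key), and O(¬issue_warning) is already established, so O(¬update_key).
Premise 4, O(¬renew_disclosure -> update_key), contraposes to O(¬update_key -> renew_disclosure); with O(¬update_key) we get O(renew_disclosure).
However, premise 7 gives O(¬renew_disclosure).
We now have both O(renew_disclosure) and O(¬renew_disclosure) — renew_disclosure is simultaneously obligatory and forbidden, violating the D-axiom.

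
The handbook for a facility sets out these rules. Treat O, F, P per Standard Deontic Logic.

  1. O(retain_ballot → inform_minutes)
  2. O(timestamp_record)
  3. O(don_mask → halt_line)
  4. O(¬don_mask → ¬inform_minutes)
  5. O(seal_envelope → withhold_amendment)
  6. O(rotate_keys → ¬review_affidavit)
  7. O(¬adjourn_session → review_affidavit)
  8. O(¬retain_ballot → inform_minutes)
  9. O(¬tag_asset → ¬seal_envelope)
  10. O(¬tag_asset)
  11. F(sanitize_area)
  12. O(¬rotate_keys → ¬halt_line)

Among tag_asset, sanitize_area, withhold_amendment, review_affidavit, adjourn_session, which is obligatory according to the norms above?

adjourn_session

Premises 1 and 8 cover both cases: O(retain_ballot → inform_minutes) and O(¬retain_ballot → inform_minutes). Since retain_ballot ∨ ¬retain_ballot is a tautology, O(inform_minutes) follows.
Premise 4, O(¬don_mask → ¬inform_minutes), contraposes to O(inform_minutes → don_mask); with O(inform_minutes) we get O(don_mask).
With premise 3, O(don_mask → halt_line), the K-axiom yields O(halt_line).
Premise 12 is O(¬rotate_keys → ¬halt_line); contrapositively O(halt_line → rotate_keys). Since O(halt_line) holds, K gives O(rotate_keys).
From O(rotate_keys) and premise 6, O(rotate_keys → ¬review_affidavit), we obtain O(¬review_affidavit).
Premise 7 is O(¬adjourn_session → review_affidavit); contrapositively O(¬review_affidavit → adjourn_session). Since O(¬review_affidavit) holds, K gives O(adjourn_session).
So O(adjourn_session) holds — adjourn_session is obligatory. None of the other listed options is made obligatory by any chain of premises.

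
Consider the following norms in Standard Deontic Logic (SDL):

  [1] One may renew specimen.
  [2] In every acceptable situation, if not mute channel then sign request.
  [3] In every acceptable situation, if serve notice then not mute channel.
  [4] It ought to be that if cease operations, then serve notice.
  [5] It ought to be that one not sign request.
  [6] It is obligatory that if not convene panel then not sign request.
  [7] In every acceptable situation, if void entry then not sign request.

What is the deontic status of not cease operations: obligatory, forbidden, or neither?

Premise 5 states O(¬sign_request) outright.
Premise 2, O(¬mute_channel → sign_request), contraposes to O(¬sign_request → mute_channel); with O(¬sign_request) we get O(mute_channel).
Premise 3 is O(serve_notice → ¬mute_channel); contrapositively O(mute_channel → ¬serve_notice). Since O(mute_channel) holds, K gives O(¬serve_notice).
The contrapositive of premise 4 (O(cease_operations → serve_notice)) is O(¬serve_notice → ¬cease_operations), and O(¬serve_notice) is already established, so O(¬cease_operations).
Premises 1, 6, 7 do not contribute to this derivation.
Hence ¬cease_operations is obligatory.

Obligatory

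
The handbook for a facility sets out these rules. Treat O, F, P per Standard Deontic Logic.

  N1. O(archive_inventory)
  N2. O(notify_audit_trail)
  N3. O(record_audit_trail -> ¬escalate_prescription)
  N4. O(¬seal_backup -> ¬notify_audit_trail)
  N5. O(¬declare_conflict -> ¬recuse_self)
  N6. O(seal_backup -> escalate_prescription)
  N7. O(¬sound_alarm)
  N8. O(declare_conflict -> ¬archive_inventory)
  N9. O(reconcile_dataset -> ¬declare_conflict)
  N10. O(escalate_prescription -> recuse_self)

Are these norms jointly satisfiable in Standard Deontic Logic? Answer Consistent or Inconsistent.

Premise 1 gives O(archive_inventory).
Premise 8, O(declare_conflict -> ¬archive_inventory), contraposes to O(archive_inventory -> ¬declare_conflict); with O(archive_inventory) we get O(¬declare_conflict).
With premise 5, O(¬declare_conflict -> ¬recuse_self), the K-axiom yields O(¬recuse_self).
The contrapositive of premise 10 (O(escalate_prescription -> recuse_self)) is O(¬recuse_self -> ¬escalate_prescription), and O(¬recuse_self) is already established, so O(¬escalate_prescription).
Premise 6 is O(seal_backup -> escalate_prescription); contrapositively O(¬escalate_prescription -> ¬seal_backup). Since O(¬escalate_prescription) holds, K gives O(¬seal_backup).
Applying K to premise 4 (O(¬seal_backup -> ¬notify_audit_trail)) and O(¬seal_backup) yields O(¬notify_audit_trail).
But premise 2 directly asserts O(notify_audit_trail).
We now have both O(¬notify_audit_trail) and O(notify_audit_trail) — notify_audit_trail is simultaneously obligatory and forbidden, violating the D-axiom.

Inconsistent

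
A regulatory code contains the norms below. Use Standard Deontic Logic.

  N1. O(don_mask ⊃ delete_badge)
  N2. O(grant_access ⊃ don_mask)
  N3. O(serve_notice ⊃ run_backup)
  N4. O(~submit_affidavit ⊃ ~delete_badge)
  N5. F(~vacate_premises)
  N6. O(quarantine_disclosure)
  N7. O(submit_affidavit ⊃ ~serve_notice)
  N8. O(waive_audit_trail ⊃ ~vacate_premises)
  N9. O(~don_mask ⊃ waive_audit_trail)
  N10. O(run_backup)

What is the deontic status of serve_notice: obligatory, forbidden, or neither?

Forbidden

Premise 5 is F(~vacate_premises), i.e. O(vacate_premises).
The contrapositive of premise 8 (O(waive_audit_trail ⊃ ~vacate_premises)) is O(vacate_premises ⊃ ~waive_audit_trail), and O(vacate_premises) is already established, so O(~waive_audit_trail).
The contrapositive of premise 9 (O(~don_mask ⊃ waive_audit_trail)) is O(~waive_audit_trail ⊃ don_mask), and O(~waive_audit_trail) is already established, so O(don_mask).
Premise 1 is O(don_mask ⊃ delete_badge); since O(don_mask), deontic closure gives O(delete_badge).
The contrapositive of premise 4 (O(~submit_affidavit ⊃ ~delete_badge)) is O(delete_badge ⊃ submit_affidavit), and O(delete_badge) is already established, so O(submit_affidavit).
With premise 7, O(submit_affidavit ⊃ ~serve_notice), the K-axiom yields O(~serve_notice).
Premises 2, 3, 6, 10 do not contribute to this derivation.
Thus O(~serve_notice), which is F(serve_notice): serve_notice is forbidden.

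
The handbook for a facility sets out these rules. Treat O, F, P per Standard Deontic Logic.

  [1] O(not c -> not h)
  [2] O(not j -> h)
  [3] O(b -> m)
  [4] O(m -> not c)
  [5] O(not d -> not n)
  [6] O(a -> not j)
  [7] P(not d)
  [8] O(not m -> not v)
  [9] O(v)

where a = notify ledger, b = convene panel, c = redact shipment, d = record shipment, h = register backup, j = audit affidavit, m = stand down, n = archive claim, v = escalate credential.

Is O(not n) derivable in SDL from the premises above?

Premise 5 is O(not d -> not n), but O(not d) is not derivable from the premises (the permission P(not d) asserts only not O(d), not O(not d)), so it does not yield O(not n).
No other premise forces O(not n). An ideal world satisfying every premise can still have not n false, so O(not n) is not derivable.

No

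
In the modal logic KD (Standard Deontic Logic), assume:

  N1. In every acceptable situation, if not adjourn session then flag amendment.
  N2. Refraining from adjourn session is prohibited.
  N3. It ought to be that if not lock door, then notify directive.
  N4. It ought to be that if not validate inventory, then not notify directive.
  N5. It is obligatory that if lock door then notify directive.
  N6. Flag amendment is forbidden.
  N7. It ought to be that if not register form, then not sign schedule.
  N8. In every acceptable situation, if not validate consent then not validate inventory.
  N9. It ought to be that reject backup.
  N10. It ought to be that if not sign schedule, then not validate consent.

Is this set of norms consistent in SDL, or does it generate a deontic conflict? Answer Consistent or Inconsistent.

Premise 1 is O(¬adjourn_session → flag_amendment), but O(¬adjourn_session) is not derivable from the premises, so it does not yield O(flag_amendment).
So O(flag_amendment) is not derivable, and the apparent clash with O(¬flag_amendment) does not arise.
A world satisfying every obligation exists (e.g. adjourn_session=true, flag_amendment=false, lock_door=false, notify_directive=true, register_form=true, reject_backup=true, sign_schedule=true, validate_consent=true, validate_inventory=true); no atom is both obligatory and forbidden, so the set is consistent.

Consistent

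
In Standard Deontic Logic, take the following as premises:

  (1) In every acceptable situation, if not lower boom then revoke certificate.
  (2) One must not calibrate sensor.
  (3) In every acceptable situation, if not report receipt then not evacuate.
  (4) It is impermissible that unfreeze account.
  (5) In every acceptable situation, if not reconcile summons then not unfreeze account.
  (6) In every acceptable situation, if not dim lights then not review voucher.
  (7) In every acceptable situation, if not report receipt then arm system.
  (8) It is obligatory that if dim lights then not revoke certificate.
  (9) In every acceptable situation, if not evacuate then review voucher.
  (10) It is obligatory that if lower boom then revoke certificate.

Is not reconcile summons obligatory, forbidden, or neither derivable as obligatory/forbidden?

Premise 5 is O(¬reconcile_summons → ¬unfreeze_account); even if O(¬unfreeze_account) held, inferring O(¬reconcile_summons) would be affirming the consequent — invalid.
No premise or chain of K-axiom applications forces O(¬reconcile_summons), and none forces O(reconcile_summons). So ¬reconcile_summons is neither obligatory nor forbidden under these norms.

Neither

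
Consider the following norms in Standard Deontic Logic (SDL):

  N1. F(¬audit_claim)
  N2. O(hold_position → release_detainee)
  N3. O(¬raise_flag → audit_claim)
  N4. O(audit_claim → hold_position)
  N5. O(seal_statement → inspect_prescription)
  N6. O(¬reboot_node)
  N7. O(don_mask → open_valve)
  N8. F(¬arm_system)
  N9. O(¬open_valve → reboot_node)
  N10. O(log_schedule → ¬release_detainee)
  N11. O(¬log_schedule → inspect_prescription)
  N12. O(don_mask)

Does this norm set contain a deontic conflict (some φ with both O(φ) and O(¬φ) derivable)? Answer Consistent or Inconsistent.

Premise 9 is O(¬open_valve → reboot_node), but O(¬open_valve) is not derivable from the premises, so it does not yield O(reboot_node).
So O(reboot_node) is not derivable, and the apparent clash with O(¬reboot_node) does not arise.
A world satisfying every obligation exists (e.g. arm_system=true, audit_claim=true, don_mask=true, hold_position=true, inspect_prescription=true, log_schedule=false, open_valve=true, raise_flag=false, reboot_node=false, release_detainee=true, seal_statement=false); no atom is both obligatory and forbidden, so the set is consistent.

Consistent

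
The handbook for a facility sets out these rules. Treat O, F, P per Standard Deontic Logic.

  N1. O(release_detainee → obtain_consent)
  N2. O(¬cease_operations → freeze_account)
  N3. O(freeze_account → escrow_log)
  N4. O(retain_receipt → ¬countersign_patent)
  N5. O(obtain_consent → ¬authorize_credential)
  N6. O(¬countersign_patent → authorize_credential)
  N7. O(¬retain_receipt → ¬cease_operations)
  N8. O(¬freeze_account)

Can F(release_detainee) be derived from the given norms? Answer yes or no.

Premise 8 states O(¬freeze_account) outright.
The contrapositive of premise 2 (O(¬cease_operations → freeze_account)) is O(¬freeze_account → cease_operations), and O(¬freeze_account) is already established, so O(cease_operations).
The contrapositive of premise 7 (O(¬retain_receipt → ¬cease_operations)) is O(cease_operations → retain_receipt), and O(cease_operations) is already established, so O(retain_receipt).
Applying K to premise 4 (O(retain_receipt → ¬countersign_patent)) and O(retain_receipt) yields O(¬countersign_patent).
From O(¬countersign_patent) and premise 6, O(¬countersign_patent → authorize_credential), we obtain O(authorize_credential).
The contrapositive of premise 5 (O(obtain_consent → ¬authorize_credential)) is O(authorize_credential → ¬obtain_consent), and O(authorize_credential) is already established, so O(¬obtain_consent).
Premise 1 is O(release_detainee → obtain_consent); contrapositively O(¬obtain_consent → ¬release_detainee). Since O(¬obtain_consent) holds, K gives O(¬release_detainee).
Premise 3 does not contribute to this derivation.
So O(¬release_detainee) holds, i.e. F(release_detainee). The claim follows.

Yes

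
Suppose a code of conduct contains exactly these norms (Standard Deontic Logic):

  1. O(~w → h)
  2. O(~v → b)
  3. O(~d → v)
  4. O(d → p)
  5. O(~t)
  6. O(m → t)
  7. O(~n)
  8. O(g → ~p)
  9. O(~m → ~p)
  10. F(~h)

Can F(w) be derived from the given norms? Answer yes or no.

No

Premise 1 is O(~w → h); even if O(h) held, inferring O(~w) would be affirming the consequent — invalid.
No other premise forces O(~w). An ideal world satisfying every premise can still have w true, so F(w) is not derivable.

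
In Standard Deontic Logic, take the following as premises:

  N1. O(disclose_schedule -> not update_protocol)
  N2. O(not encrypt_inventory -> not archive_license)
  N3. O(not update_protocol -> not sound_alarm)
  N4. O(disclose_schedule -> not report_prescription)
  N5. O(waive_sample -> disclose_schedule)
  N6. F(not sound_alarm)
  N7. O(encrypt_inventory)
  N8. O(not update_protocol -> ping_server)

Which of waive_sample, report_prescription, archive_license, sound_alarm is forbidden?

waive_sample

F(not sound_alarm) at premise 6 means O(sound_alarm).
The contrapositive of premise 3 (O(not update_protocol -> not sound_alarm)) is O(sound_alarm -> update_protocol), and O(sound_alarm) is already established, so O(update_protocol).
Premise 1, O(disclose_schedule -> not update_protocol), contraposes to O(update_protocol -> not disclose_schedule); with O(update_protocol) we get O(not disclose_schedule).
The contrapositive of premise 5 (O(waive_sample -> disclose_schedule)) is O(not disclose_schedule -> not waive_sample), and O(not disclose_schedule) is already established, so O(not waive_sample).
So O(not waive_sample) holds, i.e. waive_sample is forbidden. None of the other listed options is forbidden under the premises.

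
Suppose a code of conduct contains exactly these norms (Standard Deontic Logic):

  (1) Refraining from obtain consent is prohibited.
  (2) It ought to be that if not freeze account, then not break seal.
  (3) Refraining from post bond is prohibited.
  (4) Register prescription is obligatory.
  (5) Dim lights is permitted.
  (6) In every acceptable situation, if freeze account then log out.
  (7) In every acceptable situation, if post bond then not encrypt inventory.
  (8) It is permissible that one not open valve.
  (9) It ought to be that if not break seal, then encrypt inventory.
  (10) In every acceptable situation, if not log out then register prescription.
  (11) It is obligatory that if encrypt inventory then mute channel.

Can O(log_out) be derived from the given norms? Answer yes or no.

Yes

Premise 3 is F(¬post_bond), i.e. O(post_bond).
With premise 7, O(post_bond → ¬encrypt_inventory), the K-axiom yields O(¬encrypt_inventory).
Premise 9, O(¬break_seal → encrypt_inventory), contraposes to O(¬encrypt_inventory → break_seal); with O(¬encrypt_inventory) we get O(break_seal).
Premise 2 is O(¬freeze_account → ¬break_seal); contrapositively O(break_seal → freeze_account). Since O(break_seal) holds, K gives O(freeze_account).
From O(freeze_account) and premise 6, O(freeze_account → log_out), we obtain O(log_out).
Premises 1, 4, 5, 8, 10, 11 do not contribute to this derivation.
So O(log_out) follows.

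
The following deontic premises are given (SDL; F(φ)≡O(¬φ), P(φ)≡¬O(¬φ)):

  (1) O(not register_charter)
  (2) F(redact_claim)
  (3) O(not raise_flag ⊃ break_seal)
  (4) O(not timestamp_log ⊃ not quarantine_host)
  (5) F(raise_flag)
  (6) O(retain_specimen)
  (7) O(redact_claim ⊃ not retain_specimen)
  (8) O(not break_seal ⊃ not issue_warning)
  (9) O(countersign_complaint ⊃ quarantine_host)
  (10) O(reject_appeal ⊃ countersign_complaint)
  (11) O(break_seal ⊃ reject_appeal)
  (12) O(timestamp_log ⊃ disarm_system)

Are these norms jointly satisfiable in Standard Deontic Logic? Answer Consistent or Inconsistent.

Premise 7 is O(redact_claim ⊃ not retain_specimen), but O(redact_claim) is not derivable from the premises, so it does not yield O(not retain_specimen).
So O(not retain_specimen) is not derivable, and the apparent clash with O(retain_specimen) does not arise.
A world satisfying every obligation exists (e.g. break_seal=true, countersign_complaint=true, disarm_system=true, issue_warning=false, quarantine_host=true, raise_flag=false, redact_claim=false, register_charter=false, reject_appeal=true, retain_specimen=true, timestamp_log=true); no atom is both obligatory and forbidden, so the set is consistent.

Consistent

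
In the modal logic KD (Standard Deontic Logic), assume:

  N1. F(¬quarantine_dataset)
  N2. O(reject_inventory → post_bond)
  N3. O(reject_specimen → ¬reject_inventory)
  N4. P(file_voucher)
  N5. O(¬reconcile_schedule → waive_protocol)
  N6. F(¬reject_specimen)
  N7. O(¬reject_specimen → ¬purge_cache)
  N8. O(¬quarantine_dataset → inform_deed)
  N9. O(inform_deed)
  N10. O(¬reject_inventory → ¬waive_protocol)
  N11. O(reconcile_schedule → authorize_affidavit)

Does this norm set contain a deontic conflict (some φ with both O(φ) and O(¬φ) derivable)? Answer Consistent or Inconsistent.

Premise 8 is O(¬quarantine_dataset → inform_deed); even if O(inform_deed) held, inferring O(¬quarantine_dataset) would be affirming the consequent — invalid.
So O(¬quarantine_dataset) is not derivable, and the apparent clash with O(quarantine_dataset) does not arise.
A world satisfying every obligation exists (e.g. authorize_affidavit=true, file_voucher=false, inform_deed=true, post_bond=false, purge_cache=false, quarantine_dataset=true, reconcile_schedule=true, reject_inventory=false, reject_specimen=true, waive_protocol=false); no atom is both obligatory and forbidden, so the set is consistent.

Consistent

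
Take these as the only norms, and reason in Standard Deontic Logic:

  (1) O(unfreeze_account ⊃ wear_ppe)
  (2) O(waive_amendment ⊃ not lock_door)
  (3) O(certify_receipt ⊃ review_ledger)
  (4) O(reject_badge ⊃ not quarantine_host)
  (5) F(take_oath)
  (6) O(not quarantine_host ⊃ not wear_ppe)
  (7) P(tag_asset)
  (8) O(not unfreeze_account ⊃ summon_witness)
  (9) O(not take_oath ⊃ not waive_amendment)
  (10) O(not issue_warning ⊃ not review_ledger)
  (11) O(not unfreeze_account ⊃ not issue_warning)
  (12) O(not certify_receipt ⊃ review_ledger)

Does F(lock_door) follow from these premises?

No

Premise 2 is O(waive_amendment ⊃ not lock_door), but O(waive_amendment) is not derivable from the premises, so it does not yield O(not lock_door).
No other premise forces O(not lock_door). An ideal world satisfying every premise can still have lock_door true, so F(lock_door) is not derivable.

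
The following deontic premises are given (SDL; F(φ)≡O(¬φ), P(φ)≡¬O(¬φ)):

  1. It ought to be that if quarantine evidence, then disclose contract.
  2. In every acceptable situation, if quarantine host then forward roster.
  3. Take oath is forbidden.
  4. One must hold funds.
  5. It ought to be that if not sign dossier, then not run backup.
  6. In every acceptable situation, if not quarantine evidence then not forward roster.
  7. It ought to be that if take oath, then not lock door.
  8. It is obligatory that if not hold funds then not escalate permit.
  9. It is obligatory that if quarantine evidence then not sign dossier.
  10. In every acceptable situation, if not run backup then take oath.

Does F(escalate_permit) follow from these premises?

Premise 8 is O(¬hold_funds → ¬escalate_permit), but O(¬hold_funds) is not derivable from the premises, so it does not yield O(¬escalate_permit).
No other premise forces O(¬escalate_permit). An ideal world satisfying every premise can still have escalate_permit true, so F(escalate_permit) is not derivable.

No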